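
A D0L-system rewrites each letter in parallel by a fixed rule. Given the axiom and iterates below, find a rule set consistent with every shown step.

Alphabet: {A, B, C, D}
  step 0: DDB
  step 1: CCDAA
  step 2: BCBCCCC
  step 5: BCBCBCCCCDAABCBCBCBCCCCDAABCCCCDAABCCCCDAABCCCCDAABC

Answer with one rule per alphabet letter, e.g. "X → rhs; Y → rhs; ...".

A->C, B->DAA, C->BC, D->C

  step 1 ⇒ step 2: CCDAA ⇒ BC·BC·C·C·C
    A ↦ C
    C ↦ BC
    D ↦ C
  step 0 ⇒ step 1: DDB ⇒ C·C·DAA
    B ↦ DAA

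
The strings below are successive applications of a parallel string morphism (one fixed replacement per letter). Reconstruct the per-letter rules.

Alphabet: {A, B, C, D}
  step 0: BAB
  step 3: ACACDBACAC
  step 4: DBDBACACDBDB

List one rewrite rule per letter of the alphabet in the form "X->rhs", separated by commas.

  step 3 ⇒ step 4: ACACDBACAC ⇒ D·B·D·B·AC·AC·D·B·D·B
    A ↦ D
    B ↦ AC
    C ↦ B
    D ↦ AC

A->D, B->AC, C->B, D->AC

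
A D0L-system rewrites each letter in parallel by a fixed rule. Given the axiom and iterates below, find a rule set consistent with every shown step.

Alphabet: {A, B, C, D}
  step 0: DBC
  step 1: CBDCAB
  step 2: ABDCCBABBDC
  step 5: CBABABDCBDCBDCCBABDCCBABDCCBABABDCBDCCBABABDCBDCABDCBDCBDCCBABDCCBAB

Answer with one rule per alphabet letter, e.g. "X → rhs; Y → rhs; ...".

  step 1 ⇒ step 2: CBDCAB ⇒ AB·DC·CB·AB·B·DC
    A ↦ B
    B ↦ DC
    C ↦ AB
    D ↦ CB

A->B, B->DC, C->AB, D->CB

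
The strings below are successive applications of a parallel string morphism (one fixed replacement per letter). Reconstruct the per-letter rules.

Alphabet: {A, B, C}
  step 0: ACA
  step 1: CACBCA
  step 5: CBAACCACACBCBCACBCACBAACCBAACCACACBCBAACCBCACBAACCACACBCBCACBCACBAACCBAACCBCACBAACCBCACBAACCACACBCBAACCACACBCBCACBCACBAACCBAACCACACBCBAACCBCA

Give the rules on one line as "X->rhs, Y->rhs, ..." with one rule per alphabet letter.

A->CA, B->AAC, C->CB

  step 0 ⇒ step 1: ACA ⇒ CA·CB·CA
    A ↦ CA
    C ↦ CB
    B ↦ AAC  (constrained at step 1)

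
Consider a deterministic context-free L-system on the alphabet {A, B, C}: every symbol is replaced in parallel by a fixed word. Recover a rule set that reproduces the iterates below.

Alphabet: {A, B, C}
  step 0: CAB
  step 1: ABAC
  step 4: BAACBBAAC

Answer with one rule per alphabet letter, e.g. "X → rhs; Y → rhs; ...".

A->B, B->AC, C->A

  step 0 ⇒ step 1: CAB ⇒ A·B·AC
    A ↦ B
    B ↦ AC
    C ↦ A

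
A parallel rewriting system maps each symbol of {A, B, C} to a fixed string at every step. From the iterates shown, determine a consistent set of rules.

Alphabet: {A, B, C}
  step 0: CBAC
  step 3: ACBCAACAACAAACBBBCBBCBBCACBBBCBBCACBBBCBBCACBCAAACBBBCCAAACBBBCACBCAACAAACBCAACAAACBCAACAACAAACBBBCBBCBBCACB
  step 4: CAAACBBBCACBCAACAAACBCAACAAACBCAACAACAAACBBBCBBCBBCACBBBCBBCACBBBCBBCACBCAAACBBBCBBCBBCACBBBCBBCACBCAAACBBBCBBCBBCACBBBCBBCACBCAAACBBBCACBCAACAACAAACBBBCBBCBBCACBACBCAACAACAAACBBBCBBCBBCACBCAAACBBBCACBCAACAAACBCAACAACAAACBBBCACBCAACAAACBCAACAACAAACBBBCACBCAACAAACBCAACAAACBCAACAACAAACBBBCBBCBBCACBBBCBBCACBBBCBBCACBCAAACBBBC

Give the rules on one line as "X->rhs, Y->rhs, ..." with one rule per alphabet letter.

A->CAA, B->BBC, C->ACB

  step 3 ⇒ step 4: ACBCAACAACAAACBBBCBBCBBCACBBBCBBCACBBBCBBCACBCAAACBBBCCAAACBBBCACBCAACAAACBCAACAAACBCAACAACAAACBBBCBBCBBCACB ⇒ CAA·ACB·BBC·ACB·CAA·CAA·ACB·CAA·CAA·ACB·CAA·CAA·CAA·ACB·BBC·BBC·BBC·ACB·BBC·BBC·ACB·BBC·BBC·ACB·CAA·ACB·BBC·BBC·BBC·ACB·BBC·BBC·ACB·CAA·ACB·BBC·BBC·BBC·ACB·BBC·BBC·ACB·CAA·ACB·BBC·ACB·CAA·CAA·CAA·ACB·BBC·BBC·BBC·ACB·ACB·CAA·CAA·CAA·ACB·BBC·BBC·BBC·ACB·CAA·ACB·BBC·ACB·CAA·CAA·ACB·CAA·CAA·CAA·ACB·BBC·ACB·CAA·CAA·ACB·CAA·CAA·CAA·ACB·BBC·ACB·CAA·CAA·ACB·CAA·CAA·ACB·CAA·CAA·CAA·ACB·BBC·BBC·BBC·ACB·BBC·BBC·ACB·BBC·BBC·ACB·CAA·ACB·BBC
    A ↦ CAA
    B ↦ BBC
    C ↦ ACB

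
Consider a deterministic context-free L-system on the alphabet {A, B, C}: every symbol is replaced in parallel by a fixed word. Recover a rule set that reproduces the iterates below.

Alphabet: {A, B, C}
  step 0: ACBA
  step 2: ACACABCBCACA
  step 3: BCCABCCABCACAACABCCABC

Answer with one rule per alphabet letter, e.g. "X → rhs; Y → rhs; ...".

  step 2 ⇒ step 3: ACACABCBCACA ⇒ BC·CA·BC·CA·BC·A·CA·A·CA·BC·CA·BC
    A ↦ BC
    B ↦ A
    C ↦ CA

A->BC, B->A, C->CA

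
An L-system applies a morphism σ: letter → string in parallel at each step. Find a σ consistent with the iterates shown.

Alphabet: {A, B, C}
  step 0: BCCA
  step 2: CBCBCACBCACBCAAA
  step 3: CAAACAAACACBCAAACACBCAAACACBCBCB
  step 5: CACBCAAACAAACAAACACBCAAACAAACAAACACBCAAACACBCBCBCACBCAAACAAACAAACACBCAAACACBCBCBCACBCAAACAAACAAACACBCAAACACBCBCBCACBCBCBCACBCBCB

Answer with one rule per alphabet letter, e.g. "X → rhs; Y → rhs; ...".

A->CB, B->AA, C->CA

  step 2 ⇒ step 3: CBCBCACBCACBCAAA ⇒ CA·AA·CA·AA·CA·CB·CA·AA·CA·CB·CA·AA·CA·CB·CB·CB
    A ↦ CB
    B ↦ AA
    C ↦ CA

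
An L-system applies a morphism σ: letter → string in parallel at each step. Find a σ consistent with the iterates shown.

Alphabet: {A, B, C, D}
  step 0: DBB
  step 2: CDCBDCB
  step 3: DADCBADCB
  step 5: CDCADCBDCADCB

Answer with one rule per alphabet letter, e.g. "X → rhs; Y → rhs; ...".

A->C, B->CB, C->D, D->A

  step 2 ⇒ step 3: CDCBDCB ⇒ D·A·D·CB·A·D·CB
    B ↦ CB
    C ↦ D
    D ↦ A
    A ↦ C  (constrained at step 3)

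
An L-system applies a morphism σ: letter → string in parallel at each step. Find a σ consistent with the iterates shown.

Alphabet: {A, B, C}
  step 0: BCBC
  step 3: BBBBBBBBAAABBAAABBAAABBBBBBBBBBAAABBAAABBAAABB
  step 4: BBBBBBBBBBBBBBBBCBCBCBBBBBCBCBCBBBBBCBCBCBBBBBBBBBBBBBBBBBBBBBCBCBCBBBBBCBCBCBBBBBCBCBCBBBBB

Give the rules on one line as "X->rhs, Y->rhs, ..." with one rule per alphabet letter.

  step 3 ⇒ step 4: BBBBBBBBAAABBAAABBAAABBBBBBBBBBAAABBAAABBAAABB ⇒ BB·BB·BB·BB·BB·BB·BB·BB·CB·CB·CB·BB·BB·CB·CB·CB·BB·BB·CB·CB·CB·BB·BB·BB·BB·BB·BB·BB·BB·BB·BB·CB·CB·CB·BB·BB·CB·CB·CB·BB·BB·CB·CB·CB·BB·BB
    A ↦ CB
    B ↦ BB
    C ↦ AAA  (constrained at step 0)

A->CB, B->BB, C->AAA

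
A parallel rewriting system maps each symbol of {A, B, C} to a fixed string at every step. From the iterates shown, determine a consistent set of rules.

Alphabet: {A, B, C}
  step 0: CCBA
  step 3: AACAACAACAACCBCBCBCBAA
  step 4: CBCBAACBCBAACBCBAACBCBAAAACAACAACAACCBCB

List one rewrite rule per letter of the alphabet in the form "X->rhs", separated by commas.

  step 3 ⇒ step 4: AACAACAACAACCBCBCBCBAA ⇒ CB·CB·AA·CB·CB·AA·CB·CB·AA·CB·CB·AA·AA·C·AA·C·AA·C·AA·C·CB·CB
    A ↦ CB
    B ↦ C
    C ↦ AA

A->CB, B->C, C->AA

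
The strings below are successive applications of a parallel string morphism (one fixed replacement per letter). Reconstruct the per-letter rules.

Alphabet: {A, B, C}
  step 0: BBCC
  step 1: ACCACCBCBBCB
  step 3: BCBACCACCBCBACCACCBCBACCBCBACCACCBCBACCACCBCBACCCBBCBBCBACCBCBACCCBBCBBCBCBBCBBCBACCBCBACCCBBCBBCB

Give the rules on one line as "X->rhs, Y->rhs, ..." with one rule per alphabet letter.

  step 0 ⇒ step 1: BBCC ⇒ ACC·ACC·BCB·BCB
    B ↦ ACC
    C ↦ BCB
    A ↦ CB  (constrained at step 1)

A->CB, B->ACC, C->BCB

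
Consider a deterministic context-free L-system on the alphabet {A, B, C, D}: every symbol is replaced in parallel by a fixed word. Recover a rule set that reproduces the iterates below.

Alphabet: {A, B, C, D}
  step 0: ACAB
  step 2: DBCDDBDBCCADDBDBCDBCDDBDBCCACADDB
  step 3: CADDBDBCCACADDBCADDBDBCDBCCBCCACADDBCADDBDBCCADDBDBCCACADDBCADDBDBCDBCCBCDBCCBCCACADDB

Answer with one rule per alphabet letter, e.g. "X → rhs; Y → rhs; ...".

A->CBC, B->DDB, C->DBC, D->CA

  step 2 ⇒ step 3: DBCDDBDBCCADDBDBCDBCDDBDBCCACADDB ⇒ CA·DDB·DBC·CA·CA·DDB·CA·DDB·DBC·DBC·CBC·CA·CA·DDB·CA·DDB·DBC·CA·DDB·DBC·CA·CA·DDB·CA·DDB·DBC·DBC·CBC·DBC·CBC·CA·CA·DDB
    A ↦ CBC
    B ↦ DDB
    C ↦ DBC
    D ↦ CA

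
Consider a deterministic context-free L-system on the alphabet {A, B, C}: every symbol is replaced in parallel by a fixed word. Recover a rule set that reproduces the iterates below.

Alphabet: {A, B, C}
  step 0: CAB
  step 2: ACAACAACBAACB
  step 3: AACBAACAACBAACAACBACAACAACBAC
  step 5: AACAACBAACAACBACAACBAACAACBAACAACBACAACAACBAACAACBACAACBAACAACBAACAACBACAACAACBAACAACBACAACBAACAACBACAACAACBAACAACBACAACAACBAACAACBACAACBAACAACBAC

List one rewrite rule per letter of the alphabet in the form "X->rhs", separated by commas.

A->AAC, B->AC, C->B

  step 2 ⇒ step 3: ACAACAACBAACB ⇒ AAC·B·AAC·AAC·B·AAC·AAC·B·AC·AAC·AAC·B·AC
    A ↦ AAC
    B ↦ AC
    C ↦ B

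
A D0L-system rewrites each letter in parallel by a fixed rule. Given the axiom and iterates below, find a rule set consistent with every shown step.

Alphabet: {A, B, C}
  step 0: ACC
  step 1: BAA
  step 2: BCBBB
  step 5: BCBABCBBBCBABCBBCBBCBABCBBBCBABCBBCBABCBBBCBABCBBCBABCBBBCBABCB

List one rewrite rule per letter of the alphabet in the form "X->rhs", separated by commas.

  step 1 ⇒ step 2: BAA ⇒ BCB·B·B
    A ↦ B
    B ↦ BCB
  step 0 ⇒ step 1: ACC ⇒ B·A·A
    C ↦ A

A->B, B->BCB, C->A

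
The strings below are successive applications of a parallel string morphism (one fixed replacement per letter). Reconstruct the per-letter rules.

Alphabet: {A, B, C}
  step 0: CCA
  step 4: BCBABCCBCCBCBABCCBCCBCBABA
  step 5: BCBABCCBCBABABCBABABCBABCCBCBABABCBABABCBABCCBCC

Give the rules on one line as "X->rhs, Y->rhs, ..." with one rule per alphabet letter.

  step 4 ⇒ step 5: BCBABCCBCCBCBABCCBCCBCBABA ⇒ BC·BA·BC·C·BC·BA·BA·BC·BA·BA·BC·BA·BC·C·BC·BA·BA·BC·BA·BA·BC·BA·BC·C·BC·C
    A ↦ C
    B ↦ BC
    C ↦ BA

A->C, B->BC, C->BA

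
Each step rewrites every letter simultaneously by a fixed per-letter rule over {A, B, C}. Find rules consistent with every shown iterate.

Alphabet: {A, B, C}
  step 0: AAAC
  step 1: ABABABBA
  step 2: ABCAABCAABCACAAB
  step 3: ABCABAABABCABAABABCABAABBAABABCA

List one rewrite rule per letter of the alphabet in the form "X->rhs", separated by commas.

A->AB, B->CA, C->BA

  step 2 ⇒ step 3: ABCAABCAABCACAAB ⇒ AB·CA·BA·AB·AB·CA·BA·AB·AB·CA·BA·AB·BA·AB·AB·CA
    A ↦ AB
    B ↦ CA
    C ↦ BA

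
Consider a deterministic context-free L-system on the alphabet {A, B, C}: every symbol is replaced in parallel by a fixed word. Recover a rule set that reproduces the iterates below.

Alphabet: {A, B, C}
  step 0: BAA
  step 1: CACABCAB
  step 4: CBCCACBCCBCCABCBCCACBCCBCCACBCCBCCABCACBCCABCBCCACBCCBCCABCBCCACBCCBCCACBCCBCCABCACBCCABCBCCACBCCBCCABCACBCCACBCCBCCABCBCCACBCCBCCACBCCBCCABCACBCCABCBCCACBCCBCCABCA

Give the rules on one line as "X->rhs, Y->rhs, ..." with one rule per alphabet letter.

  step 0 ⇒ step 1: BAA ⇒ CA·CAB·CAB
    A ↦ CAB
    B ↦ CA
    C ↦ CBC  (constrained at step 1)

A->CAB, B->CA, C->CBC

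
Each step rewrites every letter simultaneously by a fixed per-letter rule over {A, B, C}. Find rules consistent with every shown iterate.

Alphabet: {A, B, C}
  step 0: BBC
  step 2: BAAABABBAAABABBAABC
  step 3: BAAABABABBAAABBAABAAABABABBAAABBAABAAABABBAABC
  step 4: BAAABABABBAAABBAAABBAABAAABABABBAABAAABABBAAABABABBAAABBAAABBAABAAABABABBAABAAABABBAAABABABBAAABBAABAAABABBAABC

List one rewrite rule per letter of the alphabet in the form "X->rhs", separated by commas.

  step 3 ⇒ step 4: BAAABABABBAAABBAABAAABABABBAAABBAABAAABABBAABC ⇒ BAA·AB·AB·AB·BAA·AB·BAA·AB·BAA·BAA·AB·AB·AB·BAA·BAA·AB·AB·BAA·AB·AB·AB·BAA·AB·BAA·AB·BAA·BAA·AB·AB·AB·BAA·BAA·AB·AB·BAA·AB·AB·AB·BAA·AB·BAA·BAA·AB·AB·BAA·BC
    A ↦ AB
    B ↦ BAA
    C ↦ BC

A->AB, B->BAA, C->BC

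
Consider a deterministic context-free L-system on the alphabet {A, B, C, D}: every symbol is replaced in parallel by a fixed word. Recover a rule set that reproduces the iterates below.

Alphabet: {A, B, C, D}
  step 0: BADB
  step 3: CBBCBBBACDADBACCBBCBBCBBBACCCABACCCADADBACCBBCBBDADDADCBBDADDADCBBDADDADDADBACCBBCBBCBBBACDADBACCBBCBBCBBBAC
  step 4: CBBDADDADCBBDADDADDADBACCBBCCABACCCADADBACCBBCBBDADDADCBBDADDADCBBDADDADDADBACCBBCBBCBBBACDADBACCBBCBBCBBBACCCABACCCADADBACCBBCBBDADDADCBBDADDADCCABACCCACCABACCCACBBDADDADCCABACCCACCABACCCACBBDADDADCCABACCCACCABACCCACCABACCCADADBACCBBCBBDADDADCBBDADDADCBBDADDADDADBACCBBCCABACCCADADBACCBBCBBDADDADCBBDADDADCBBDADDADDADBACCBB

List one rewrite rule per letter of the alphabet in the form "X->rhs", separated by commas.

A->BAC, B->DAD, C->CBB, D->CCA

  step 3 ⇒ step 4: CBBCBBBACDADBACCBBCBBCBBBACCCABACCCADADBACCBBCBBDADDADCBBDADDADCBBDADDADDADBACCBBCBBCBBBACDADBACCBBCBBCBBBAC ⇒ CBB·DAD·DAD·CBB·DAD·DAD·DAD·BAC·CBB·CCA·BAC·CCA·DAD·BAC·CBB·CBB·DAD·DAD·CBB·DAD·DAD·CBB·DAD·DAD·DAD·BAC·CBB·CBB·CBB·BAC·DAD·BAC·CBB·CBB·CBB·BAC·CCA·BAC·CCA·DAD·BAC·CBB·CBB·DAD·DAD·CBB·DAD·DAD·CCA·BAC·CCA·CCA·BAC·CCA·CBB·DAD·DAD·CCA·BAC·CCA·CCA·BAC·CCA·CBB·DAD·DAD·CCA·BAC·CCA·CCA·BAC·CCA·CCA·BAC·CCA·DAD·BAC·CBB·CBB·DAD·DAD·CBB·DAD·DAD·CBB·DAD·DAD·DAD·BAC·CBB·CCA·BAC·CCA·DAD·BAC·CBB·CBB·DAD·DAD·CBB·DAD·DAD·CBB·DAD·DAD·DAD·BAC·CBB
    A ↦ BAC
    B ↦ DAD
    C ↦ CBB
    D ↦ CCA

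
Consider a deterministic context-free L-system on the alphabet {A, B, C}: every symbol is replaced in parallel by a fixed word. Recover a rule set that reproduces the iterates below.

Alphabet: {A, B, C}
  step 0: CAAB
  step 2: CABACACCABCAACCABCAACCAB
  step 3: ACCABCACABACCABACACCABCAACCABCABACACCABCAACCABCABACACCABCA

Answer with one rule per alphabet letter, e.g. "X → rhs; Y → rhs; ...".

A->CAB, B->CA, C->AC

  step 2 ⇒ step 3: CABACACCABCAACCABCAACCAB ⇒ AC·CAB·CA·CAB·AC·CAB·AC·AC·CAB·CA·AC·CAB·CAB·AC·AC·CAB·CA·AC·CAB·CAB·AC·AC·CAB·CA
    A ↦ CAB
    B ↦ CA
    C ↦ AC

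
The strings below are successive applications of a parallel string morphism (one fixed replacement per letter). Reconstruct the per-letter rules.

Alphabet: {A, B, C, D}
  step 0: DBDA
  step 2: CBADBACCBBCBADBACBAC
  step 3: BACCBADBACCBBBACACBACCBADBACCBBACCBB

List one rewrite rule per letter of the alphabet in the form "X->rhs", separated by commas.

A->CB, B->AC, C->B, D->ADB

  step 2 ⇒ step 3: CBADBACCBBCBADBACBAC ⇒ B·AC·CB·ADB·AC·CB·B·B·AC·AC·B·AC·CB·ADB·AC·CB·B·AC·CB·B
    A ↦ CB
    B ↦ AC
    C ↦ B
    D ↦ ADB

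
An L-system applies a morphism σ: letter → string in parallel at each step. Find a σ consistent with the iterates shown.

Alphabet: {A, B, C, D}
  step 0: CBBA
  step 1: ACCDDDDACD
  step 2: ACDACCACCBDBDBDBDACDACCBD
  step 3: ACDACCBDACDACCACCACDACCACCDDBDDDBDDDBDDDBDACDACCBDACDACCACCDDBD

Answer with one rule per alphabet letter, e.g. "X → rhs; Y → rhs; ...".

A->ACD, B->DD, C->ACC, D->BD

  step 2 ⇒ step 3: ACDACCACCBDBDBDBDACDACCBD ⇒ ACD·ACC·BD·ACD·ACC·ACC·ACD·ACC·ACC·DD·BD·DD·BD·DD·BD·DD·BD·ACD·ACC·BD·ACD·ACC·ACC·DD·BD
    A ↦ ACD
    B ↦ DD
    C ↦ ACC
    D ↦ BD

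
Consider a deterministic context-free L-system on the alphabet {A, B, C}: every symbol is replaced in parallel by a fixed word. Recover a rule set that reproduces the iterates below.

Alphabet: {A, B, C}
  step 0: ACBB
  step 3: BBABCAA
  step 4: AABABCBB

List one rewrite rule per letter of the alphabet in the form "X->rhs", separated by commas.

  step 3 ⇒ step 4: BBABCAA ⇒ A·A·B·A·BC·B·B
    A ↦ B
    B ↦ A
    C ↦ BC

A->B, B->A, C->BC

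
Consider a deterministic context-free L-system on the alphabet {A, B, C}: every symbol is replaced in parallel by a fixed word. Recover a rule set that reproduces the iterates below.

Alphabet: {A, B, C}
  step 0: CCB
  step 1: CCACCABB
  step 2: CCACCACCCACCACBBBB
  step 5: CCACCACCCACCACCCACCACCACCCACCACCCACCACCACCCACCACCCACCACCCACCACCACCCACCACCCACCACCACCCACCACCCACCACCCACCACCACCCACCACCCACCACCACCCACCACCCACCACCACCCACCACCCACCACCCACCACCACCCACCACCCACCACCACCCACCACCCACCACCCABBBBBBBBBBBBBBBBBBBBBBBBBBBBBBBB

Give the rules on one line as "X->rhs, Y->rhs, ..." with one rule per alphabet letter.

  step 1 ⇒ step 2: CCACCABB ⇒ CCA·CCA·C·CCA·CCA·C·BB·BB
    A ↦ C
    B ↦ BB
    C ↦ CCA

A->C, B->BB, C->CCA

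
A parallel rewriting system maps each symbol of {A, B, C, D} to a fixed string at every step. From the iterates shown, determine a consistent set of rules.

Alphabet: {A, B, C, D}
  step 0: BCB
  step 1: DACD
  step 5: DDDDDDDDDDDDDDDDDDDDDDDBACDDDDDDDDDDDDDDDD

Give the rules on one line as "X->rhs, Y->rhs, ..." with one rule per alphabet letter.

A->B, B->D, C->AC, D->DD

  step 0 ⇒ step 1: BCB ⇒ D·AC·D
    B ↦ D
    C ↦ AC
    A ↦ B  (constrained at step 1)
    D ↦ DD  (constrained at step 1)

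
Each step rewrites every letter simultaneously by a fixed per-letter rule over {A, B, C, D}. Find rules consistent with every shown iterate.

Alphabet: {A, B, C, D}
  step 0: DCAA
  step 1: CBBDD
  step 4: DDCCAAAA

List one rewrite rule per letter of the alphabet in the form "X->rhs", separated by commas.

  step 0 ⇒ step 1: DCAA ⇒ C·BB·D·D
    A ↦ D
    C ↦ BB
    D ↦ C
    B ↦ A  (constrained at step 1)

A->D, B->A, C->BB, D->C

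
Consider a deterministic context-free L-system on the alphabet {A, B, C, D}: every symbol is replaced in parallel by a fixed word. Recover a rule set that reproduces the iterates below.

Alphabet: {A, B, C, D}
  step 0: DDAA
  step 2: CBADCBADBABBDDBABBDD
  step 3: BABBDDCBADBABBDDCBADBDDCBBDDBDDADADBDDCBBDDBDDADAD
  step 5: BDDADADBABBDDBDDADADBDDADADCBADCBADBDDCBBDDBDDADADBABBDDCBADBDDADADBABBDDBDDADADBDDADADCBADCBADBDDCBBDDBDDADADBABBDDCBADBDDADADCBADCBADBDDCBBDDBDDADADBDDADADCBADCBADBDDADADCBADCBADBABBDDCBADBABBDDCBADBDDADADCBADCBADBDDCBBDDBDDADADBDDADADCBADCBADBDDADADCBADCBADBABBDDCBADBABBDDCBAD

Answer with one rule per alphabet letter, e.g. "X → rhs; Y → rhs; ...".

A->CB, B->BDD, C->BAB, D->AD

  step 2 ⇒ step 3: CBADCBADBABBDDBABBDD ⇒ BAB·BDD·CB·AD·BAB·BDD·CB·AD·BDD·CB·BDD·BDD·AD·AD·BDD·CB·BDD·BDD·AD·AD
    A ↦ CB
    B ↦ BDD
    C ↦ BAB
    D ↦ AD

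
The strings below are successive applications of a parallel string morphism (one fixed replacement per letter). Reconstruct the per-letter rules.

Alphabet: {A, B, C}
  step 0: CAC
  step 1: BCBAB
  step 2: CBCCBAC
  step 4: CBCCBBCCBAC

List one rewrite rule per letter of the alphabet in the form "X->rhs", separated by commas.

  step 1 ⇒ step 2: BCBAB ⇒ C·B·C·CBA·C
    A ↦ CBA
    B ↦ C
    C ↦ B

A->CBA, B->C, C->B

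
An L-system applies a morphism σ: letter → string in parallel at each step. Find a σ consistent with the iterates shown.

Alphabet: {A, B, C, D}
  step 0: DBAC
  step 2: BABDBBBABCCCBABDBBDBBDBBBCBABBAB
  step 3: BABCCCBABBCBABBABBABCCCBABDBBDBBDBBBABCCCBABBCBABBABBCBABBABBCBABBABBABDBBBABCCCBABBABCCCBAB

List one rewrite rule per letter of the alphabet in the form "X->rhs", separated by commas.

  step 2 ⇒ step 3: BABDBBBABCCCBABDBBDBBDBBBCBABBAB ⇒ BAB·CCC·BAB·BC·BAB·BAB·BAB·CCC·BAB·DBB·DBB·DBB·BAB·CCC·BAB·BC·BAB·BAB·BC·BAB·BAB·BC·BAB·BAB·BAB·DBB·BAB·CCC·BAB·BAB·CCC·BAB
    A ↦ CCC
    B ↦ BAB
    C ↦ DBB
    D ↦ BC

A->CCC, B->BAB, C->DBB, D->BC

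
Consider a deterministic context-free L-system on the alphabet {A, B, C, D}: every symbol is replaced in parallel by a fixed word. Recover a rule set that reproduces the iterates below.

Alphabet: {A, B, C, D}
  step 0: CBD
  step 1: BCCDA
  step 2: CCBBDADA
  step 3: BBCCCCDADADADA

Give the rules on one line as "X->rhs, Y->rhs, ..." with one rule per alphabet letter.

A->DA, B->CC, C->B, D->DA

  step 2 ⇒ step 3: CCBBDADA ⇒ B·B·CC·CC·DA·DA·DA·DA
    A ↦ DA
    B ↦ CC
    C ↦ B
    D ↦ DA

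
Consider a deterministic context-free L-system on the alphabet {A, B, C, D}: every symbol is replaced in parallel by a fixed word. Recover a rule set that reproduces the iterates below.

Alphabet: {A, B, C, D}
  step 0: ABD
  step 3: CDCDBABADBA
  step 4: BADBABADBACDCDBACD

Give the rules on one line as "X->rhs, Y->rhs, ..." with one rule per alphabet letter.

A->D, B->C, C->BAD, D->BA

  step 3 ⇒ step 4: CDCDBABADBA ⇒ BAD·BA·BAD·BA·C·D·C·D·BA·C·D
    A ↦ D
    B ↦ C
    C ↦ BAD
    D ↦ BA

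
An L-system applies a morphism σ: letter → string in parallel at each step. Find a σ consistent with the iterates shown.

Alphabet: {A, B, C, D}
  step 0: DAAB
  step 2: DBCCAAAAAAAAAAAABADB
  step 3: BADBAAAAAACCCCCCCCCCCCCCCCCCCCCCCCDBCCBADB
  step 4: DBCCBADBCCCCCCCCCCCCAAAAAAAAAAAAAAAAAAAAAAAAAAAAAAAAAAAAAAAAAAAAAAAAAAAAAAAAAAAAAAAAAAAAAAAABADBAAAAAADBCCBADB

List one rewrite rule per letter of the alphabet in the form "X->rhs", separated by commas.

  step 3 ⇒ step 4: BADBAAAAAACCCCCCCCCCCCCCCCCCCCCCCCDBCCBADB ⇒ DB·CC·BA·DB·CC·CC·CC·CC·CC·CC·AAA·AAA·AAA·AAA·AAA·AAA·AAA·AAA·AAA·AAA·AAA·AAA·AAA·AAA·AAA·AAA·AAA·AAA·AAA·AAA·AAA·AAA·AAA·AAA·BA·DB·AAA·AAA·DB·CC·BA·DB
    A ↦ CC
    B ↦ DB
    C ↦ AAA
    D ↦ BA

A->CC, B->DB, C->AAA, D->BA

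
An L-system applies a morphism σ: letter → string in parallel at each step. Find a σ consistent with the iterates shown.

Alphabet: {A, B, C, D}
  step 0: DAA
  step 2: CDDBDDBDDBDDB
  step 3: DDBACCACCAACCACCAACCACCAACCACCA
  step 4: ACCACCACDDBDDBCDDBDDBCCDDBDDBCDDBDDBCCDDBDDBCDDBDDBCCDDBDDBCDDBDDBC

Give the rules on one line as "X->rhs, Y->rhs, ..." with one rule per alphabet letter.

  step 3 ⇒ step 4: DDBACCACCAACCACCAACCACCAACCACCA ⇒ ACC·ACC·A·C·DDB·DDB·C·DDB·DDB·C·C·DDB·DDB·C·DDB·DDB·C·C·DDB·DDB·C·DDB·DDB·C·C·DDB·DDB·C·DDB·DDB·C
    A ↦ C
    B ↦ A
    C ↦ DDB
    D ↦ ACC

A->C, B->A, C->DDB, D->ACC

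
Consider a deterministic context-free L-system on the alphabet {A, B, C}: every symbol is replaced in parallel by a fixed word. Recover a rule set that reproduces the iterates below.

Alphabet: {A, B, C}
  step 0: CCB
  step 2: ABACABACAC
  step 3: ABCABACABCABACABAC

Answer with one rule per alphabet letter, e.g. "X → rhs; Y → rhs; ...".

A->AB, B->C, C->AC

  step 2 ⇒ step 3: ABACABACAC ⇒ AB·C·AB·AC·AB·C·AB·AC·AB·AC
    A ↦ AB
    B ↦ C
    C ↦ AC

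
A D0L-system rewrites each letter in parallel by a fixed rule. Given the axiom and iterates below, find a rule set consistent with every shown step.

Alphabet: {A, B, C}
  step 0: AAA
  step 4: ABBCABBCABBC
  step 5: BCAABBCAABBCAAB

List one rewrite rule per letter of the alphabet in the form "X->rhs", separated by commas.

A->BC, B->A, C->B

  step 4 ⇒ step 5: ABBCABBCABBC ⇒ BC·A·A·B·BC·A·A·B·BC·A·A·B
    A ↦ BC
    B ↦ A
    C ↦ B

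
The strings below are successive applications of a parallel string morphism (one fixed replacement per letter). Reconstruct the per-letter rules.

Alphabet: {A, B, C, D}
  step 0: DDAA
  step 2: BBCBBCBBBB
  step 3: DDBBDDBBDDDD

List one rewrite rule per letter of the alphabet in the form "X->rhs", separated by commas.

A->C, B->D, C->BB, D->CA

  step 2 ⇒ step 3: BBCBBCBBBB ⇒ D·D·BB·D·D·BB·D·D·D·D
    B ↦ D
    C ↦ BB
    A ↦ C  (constrained at step 0)
    D ↦ CA  (constrained at step 0)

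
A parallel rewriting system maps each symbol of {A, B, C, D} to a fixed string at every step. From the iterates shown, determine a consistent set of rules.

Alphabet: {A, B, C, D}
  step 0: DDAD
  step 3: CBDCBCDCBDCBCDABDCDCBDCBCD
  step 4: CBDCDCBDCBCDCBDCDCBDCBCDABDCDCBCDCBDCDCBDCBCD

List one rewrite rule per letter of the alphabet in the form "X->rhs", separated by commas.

A->AB, B->D, C->CB, D->CD

  step 3 ⇒ step 4: CBDCBCDCBDCBCDABDCDCBDCBCD ⇒ CB·D·CD·CB·D·CB·CD·CB·D·CD·CB·D·CB·CD·AB·D·CD·CB·CD·CB·D·CD·CB·D·CB·CD
    A ↦ AB
    B ↦ D
    C ↦ CB
    D ↦ CD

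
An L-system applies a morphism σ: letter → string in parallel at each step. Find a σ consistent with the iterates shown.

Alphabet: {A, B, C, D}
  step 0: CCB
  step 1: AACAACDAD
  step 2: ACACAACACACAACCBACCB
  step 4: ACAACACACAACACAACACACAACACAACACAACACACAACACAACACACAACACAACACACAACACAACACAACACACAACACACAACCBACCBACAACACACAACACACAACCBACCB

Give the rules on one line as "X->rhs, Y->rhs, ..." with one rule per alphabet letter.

A->AC, B->DAD, C->AAC, D->CB

  step 1 ⇒ step 2: AACAACDAD ⇒ AC·AC·AAC·AC·AC·AAC·CB·AC·CB
    A ↦ AC
    C ↦ AAC
    D ↦ CB
  step 0 ⇒ step 1: CCB ⇒ AAC·AAC·DAD
    B ↦ DAD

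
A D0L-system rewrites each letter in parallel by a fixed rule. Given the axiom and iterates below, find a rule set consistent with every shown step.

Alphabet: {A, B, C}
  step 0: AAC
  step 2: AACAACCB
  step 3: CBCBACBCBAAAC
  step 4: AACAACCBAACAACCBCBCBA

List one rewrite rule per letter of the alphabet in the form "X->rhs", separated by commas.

  step 3 ⇒ step 4: CBCBACBCBAAAC ⇒ A·AC·A·AC·CB·A·AC·A·AC·CB·CB·CB·A
    A ↦ CB
    B ↦ AC
    C ↦ A

A->CB, B->AC, C->A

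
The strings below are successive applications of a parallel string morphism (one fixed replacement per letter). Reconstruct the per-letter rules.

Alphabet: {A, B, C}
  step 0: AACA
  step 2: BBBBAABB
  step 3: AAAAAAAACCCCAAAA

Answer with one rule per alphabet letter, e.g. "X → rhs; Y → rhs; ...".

A->CC, B->AA, C->B

  step 2 ⇒ step 3: BBBBAABB ⇒ AA·AA·AA·AA·CC·CC·AA·AA
    A ↦ CC
    B ↦ AA
    C ↦ B  (constrained at step 0)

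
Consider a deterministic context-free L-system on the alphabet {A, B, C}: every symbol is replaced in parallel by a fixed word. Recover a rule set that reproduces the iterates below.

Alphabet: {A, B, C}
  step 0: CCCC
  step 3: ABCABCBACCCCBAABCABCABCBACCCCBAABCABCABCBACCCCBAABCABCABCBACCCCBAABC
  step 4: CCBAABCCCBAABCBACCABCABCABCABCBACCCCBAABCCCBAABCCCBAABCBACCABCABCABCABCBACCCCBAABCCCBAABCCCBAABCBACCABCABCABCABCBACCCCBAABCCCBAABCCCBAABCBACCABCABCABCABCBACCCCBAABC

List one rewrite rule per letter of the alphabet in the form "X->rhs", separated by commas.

A->CC, B->BA, C->ABC

  step 3 ⇒ step 4: ABCABCBACCCCBAABCABCABCBACCCCBAABCABCABCBACCCCBAABCABCABCBACCCCBAABC ⇒ CC·BA·ABC·CC·BA·ABC·BA·CC·ABC·ABC·ABC·ABC·BA·CC·CC·BA·ABC·CC·BA·ABC·CC·BA·ABC·BA·CC·ABC·ABC·ABC·ABC·BA·CC·CC·BA·ABC·CC·BA·ABC·CC·BA·ABC·BA·CC·ABC·ABC·ABC·ABC·BA·CC·CC·BA·ABC·CC·BA·ABC·CC·BA·ABC·BA·CC·ABC·ABC·ABC·ABC·BA·CC·CC·BA·ABC
    A ↦ CC
    B ↦ BA
    C ↦ ABC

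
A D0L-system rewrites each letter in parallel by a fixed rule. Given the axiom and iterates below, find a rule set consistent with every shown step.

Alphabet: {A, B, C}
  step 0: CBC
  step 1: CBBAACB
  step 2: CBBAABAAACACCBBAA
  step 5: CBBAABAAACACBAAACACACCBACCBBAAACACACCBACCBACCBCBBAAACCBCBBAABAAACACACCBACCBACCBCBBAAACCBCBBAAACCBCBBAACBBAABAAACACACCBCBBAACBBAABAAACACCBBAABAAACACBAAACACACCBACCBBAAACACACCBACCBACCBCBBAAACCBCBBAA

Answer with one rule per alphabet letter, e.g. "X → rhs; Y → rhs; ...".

  step 1 ⇒ step 2: CBBAACB ⇒ CB·BAA·BAA·AC·AC·CB·BAA
    A ↦ AC
    B ↦ BAA
    C ↦ CB

A->AC, B->BAA, C->CB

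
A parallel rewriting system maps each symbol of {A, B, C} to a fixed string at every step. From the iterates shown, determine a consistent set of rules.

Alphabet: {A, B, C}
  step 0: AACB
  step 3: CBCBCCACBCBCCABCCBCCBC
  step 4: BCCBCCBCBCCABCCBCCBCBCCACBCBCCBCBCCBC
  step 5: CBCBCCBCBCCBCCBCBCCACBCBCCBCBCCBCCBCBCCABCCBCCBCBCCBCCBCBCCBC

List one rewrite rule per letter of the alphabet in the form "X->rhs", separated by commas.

  step 4 ⇒ step 5: BCCBCCBCBCCABCCBCCBCBCCACBCBCCBCBCCBC ⇒ C·BC·BC·C·BC·BC·C·BC·C·BC·BC·CA·C·BC·BC·C·BC·BC·C·BC·C·BC·BC·CA·BC·C·BC·C·BC·BC·C·BC·C·BC·BC·C·BC
    A ↦ CA
    B ↦ C
    C ↦ BC

A->CA, B->C, C->BC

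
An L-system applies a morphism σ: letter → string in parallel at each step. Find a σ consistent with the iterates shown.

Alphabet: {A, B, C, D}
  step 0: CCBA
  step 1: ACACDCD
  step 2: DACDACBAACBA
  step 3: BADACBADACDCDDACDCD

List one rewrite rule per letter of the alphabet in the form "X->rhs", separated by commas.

  step 2 ⇒ step 3: DACDACBAACBA ⇒ BA·D·AC·BA·D·AC·DC·D·D·AC·DC·D
    A ↦ D
    B ↦ DC
    C ↦ AC
    D ↦ BA

A->D, B->DC, C->AC, D->BA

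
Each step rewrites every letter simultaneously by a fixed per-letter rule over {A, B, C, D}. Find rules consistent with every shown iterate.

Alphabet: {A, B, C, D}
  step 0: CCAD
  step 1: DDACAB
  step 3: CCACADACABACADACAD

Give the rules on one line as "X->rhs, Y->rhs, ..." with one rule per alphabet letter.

A->ACA, B->C, C->D, D->B

  step 0 ⇒ step 1: CCAD ⇒ D·D·ACA·B
    A ↦ ACA
    C ↦ D
    D ↦ B
    B ↦ C  (constrained at step 1)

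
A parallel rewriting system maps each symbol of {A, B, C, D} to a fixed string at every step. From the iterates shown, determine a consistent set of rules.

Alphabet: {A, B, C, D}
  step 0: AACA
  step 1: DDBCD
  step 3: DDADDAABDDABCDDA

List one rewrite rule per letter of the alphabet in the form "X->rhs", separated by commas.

  step 0 ⇒ step 1: AACA ⇒ D·D·BC·D
    A ↦ D
    C ↦ BC
    B ↦ DA  (constrained at step 1)
    D ↦ AB  (constrained at step 1)

A->D, B->DA, C->BC, D->AB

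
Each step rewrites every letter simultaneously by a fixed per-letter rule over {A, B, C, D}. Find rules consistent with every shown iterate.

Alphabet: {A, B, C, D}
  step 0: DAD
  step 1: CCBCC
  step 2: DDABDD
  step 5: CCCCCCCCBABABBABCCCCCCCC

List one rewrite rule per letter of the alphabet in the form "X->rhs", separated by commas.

  step 1 ⇒ step 2: CCBCC ⇒ D·D·AB·D·D
    B ↦ AB
    C ↦ D
  step 0 ⇒ step 1: DAD ⇒ CC·B·CC
    A ↦ B
  step 0 ⇒ step 1: DAD ⇒ CC·B·CC
    D ↦ CC

A->B, B->AB, C->D, D->CC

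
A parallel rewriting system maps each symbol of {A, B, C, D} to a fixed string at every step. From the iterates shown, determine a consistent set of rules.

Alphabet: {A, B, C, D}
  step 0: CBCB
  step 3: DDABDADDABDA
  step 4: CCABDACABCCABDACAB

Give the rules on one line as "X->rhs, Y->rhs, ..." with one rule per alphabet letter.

A->AB, B->DA, C->D, D->C

  step 3 ⇒ step 4: DDABDADDABDA ⇒ C·C·AB·DA·C·AB·C·C·AB·DA·C·AB
    A ↦ AB
    B ↦ DA
    D ↦ C
    C ↦ D  (constrained at step 0)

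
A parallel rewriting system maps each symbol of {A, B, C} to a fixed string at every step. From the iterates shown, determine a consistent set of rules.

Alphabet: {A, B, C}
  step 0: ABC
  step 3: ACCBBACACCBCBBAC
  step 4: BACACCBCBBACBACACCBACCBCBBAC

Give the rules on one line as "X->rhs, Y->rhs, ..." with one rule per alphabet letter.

  step 3 ⇒ step 4: ACCBBACACCBCBBAC ⇒ B·AC·AC·CB·CB·B·AC·B·AC·AC·CB·AC·CB·CB·B·AC
    A ↦ B
    B ↦ CB
    C ↦ AC

A->B, B->CB, C->AC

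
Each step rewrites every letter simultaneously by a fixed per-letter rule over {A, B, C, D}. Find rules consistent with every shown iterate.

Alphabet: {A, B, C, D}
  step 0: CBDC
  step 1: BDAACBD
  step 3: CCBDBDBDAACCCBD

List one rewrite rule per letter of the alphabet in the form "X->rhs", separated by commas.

  step 0 ⇒ step 1: CBDC ⇒ BD·AA·C·BD
    B ↦ AA
    C ↦ BD
    D ↦ C
    A ↦ C  (constrained at step 1)

A->C, B->AA, C->BD, D->C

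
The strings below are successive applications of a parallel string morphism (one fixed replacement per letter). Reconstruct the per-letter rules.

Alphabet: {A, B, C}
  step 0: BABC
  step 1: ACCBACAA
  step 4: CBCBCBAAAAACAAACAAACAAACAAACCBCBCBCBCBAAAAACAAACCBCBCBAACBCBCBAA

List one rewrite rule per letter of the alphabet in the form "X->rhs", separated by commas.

A->CB, B->AC, C->AA

  step 0 ⇒ step 1: BABC ⇒ AC·CB·AC·AA
    A ↦ CB
    B ↦ AC
    C ↦ AA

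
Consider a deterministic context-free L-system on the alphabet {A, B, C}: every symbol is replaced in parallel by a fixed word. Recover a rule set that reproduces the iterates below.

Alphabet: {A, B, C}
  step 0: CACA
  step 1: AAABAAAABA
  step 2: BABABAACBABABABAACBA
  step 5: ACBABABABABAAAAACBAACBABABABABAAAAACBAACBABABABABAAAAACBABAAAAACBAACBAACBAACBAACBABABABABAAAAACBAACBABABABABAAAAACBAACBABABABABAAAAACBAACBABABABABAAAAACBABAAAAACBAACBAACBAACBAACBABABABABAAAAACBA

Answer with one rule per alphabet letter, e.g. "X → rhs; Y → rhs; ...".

A->BA, B->AC, C->AAA

  step 1 ⇒ step 2: AAABAAAABA ⇒ BA·BA·BA·AC·BA·BA·BA·BA·AC·BA
    A ↦ BA
    B ↦ AC
  step 0 ⇒ step 1: CACA ⇒ AAA·BA·AAA·BA
    C ↦ AAA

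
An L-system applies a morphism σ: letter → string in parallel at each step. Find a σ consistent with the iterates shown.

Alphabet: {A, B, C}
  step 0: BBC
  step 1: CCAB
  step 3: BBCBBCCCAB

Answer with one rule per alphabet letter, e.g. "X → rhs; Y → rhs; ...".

A->BB, B->C, C->AB

  step 0 ⇒ step 1: BBC ⇒ C·C·AB
    B ↦ C
    C ↦ AB
    A ↦ BB  (constrained at step 1)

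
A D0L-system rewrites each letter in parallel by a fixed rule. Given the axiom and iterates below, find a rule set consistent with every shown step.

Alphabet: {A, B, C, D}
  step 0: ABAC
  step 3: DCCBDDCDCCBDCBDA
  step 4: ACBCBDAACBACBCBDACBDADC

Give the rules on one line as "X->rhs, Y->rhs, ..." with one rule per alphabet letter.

A->DC, B->D, C->CB, D->A

  step 3 ⇒ step 4: DCCBDDCDCCBDCBDA ⇒ A·CB·CB·D·A·A·CB·A·CB·CB·D·A·CB·D·A·DC
    A ↦ DC
    B ↦ D
    C ↦ CB
    D ↦ A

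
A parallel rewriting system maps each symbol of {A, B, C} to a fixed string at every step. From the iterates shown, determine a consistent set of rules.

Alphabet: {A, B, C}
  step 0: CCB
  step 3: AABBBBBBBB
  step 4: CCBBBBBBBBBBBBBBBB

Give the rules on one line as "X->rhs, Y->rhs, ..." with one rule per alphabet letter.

  step 3 ⇒ step 4: AABBBBBBBB ⇒ C·C·BB·BB·BB·BB·BB·BB·BB·BB
    A ↦ C
    B ↦ BB
    C ↦ A  (constrained at step 0)

A->C, B->BB, C->A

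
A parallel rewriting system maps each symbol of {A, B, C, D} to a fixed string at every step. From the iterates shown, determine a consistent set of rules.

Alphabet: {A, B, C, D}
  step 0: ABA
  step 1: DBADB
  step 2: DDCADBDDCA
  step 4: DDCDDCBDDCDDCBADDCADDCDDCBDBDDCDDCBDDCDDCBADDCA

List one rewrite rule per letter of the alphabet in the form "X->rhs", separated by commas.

A->DB, B->A, C->B, D->DDC

  step 1 ⇒ step 2: DBADB ⇒ DDC·A·DB·DDC·A
    A ↦ DB
    B ↦ A
    D ↦ DDC
    C ↦ B  (constrained at step 2)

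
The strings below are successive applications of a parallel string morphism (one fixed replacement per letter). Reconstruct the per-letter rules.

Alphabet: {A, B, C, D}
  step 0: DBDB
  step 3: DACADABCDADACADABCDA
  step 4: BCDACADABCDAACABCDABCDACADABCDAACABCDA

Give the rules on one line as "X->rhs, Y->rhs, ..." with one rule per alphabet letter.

  step 3 ⇒ step 4: DACADABCDADACADABCDA ⇒ BC·DA·CA·DA·BC·DA·A·CA·BC·DA·BC·DA·CA·DA·BC·DA·A·CA·BC·DA
    A ↦ DA
    B ↦ A
    C ↦ CA
    D ↦ BC

A->DA, B->A, C->CA, D->BC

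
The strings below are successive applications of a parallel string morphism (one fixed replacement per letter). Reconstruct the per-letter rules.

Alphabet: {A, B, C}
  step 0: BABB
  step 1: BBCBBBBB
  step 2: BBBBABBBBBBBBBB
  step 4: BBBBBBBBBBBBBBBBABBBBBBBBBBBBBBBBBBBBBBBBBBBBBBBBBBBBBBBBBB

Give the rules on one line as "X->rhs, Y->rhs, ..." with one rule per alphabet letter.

  step 1 ⇒ step 2: BBCBBBBB ⇒ BB·BB·A·BB·BB·BB·BB·BB
    B ↦ BB
    C ↦ A
  step 0 ⇒ step 1: BABB ⇒ BB·CB·BB·BB
    A ↦ CB

A->CB, B->BB, C->A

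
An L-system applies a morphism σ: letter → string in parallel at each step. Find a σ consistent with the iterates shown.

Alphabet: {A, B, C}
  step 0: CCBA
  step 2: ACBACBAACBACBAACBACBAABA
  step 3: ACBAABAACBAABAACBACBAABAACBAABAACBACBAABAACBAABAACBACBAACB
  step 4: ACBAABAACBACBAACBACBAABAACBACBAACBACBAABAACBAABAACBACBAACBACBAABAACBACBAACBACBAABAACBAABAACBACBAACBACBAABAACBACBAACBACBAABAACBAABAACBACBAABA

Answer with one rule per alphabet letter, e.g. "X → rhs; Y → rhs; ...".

A->ACB, B->A, C->AAB

  step 3 ⇒ step 4: ACBAABAACBAABAACBACBAABAACBAABAACBACBAABAACBAABAACBACBAACB ⇒ ACB·AAB·A·ACB·ACB·A·ACB·ACB·AAB·A·ACB·ACB·A·ACB·ACB·AAB·A·ACB·AAB·A·ACB·ACB·A·ACB·ACB·AAB·A·ACB·ACB·A·ACB·ACB·AAB·A·ACB·AAB·A·ACB·ACB·A·ACB·ACB·AAB·A·ACB·ACB·A·ACB·ACB·AAB·A·ACB·AAB·A·ACB·ACB·AAB·A
    A ↦ ACB
    B ↦ A
    C ↦ AAB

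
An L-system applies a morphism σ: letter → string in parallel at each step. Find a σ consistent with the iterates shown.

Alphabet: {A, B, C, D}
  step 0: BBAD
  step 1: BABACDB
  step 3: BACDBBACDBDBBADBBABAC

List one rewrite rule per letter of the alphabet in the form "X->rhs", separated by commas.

  step 0 ⇒ step 1: BBAD ⇒ BA·BA·C·DB
    A ↦ C
    B ↦ BA
    D ↦ DB
    C ↦ DB  (constrained at step 1)

A->C, B->BA, C->DB, D->DB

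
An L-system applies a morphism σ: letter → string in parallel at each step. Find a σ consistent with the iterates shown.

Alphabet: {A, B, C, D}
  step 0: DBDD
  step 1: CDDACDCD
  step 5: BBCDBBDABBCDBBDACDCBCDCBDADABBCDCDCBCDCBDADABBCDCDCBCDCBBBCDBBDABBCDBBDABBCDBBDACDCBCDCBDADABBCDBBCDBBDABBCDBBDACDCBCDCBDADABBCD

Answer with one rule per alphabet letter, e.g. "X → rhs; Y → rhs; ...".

  step 0 ⇒ step 1: DBDD ⇒ CD·DA·CD·CD
    B ↦ DA
    D ↦ CD
    A ↦ CB  (constrained at step 1)
    C ↦ BB  (constrained at step 1)

A->CB, B->DA, C->BB, D->CD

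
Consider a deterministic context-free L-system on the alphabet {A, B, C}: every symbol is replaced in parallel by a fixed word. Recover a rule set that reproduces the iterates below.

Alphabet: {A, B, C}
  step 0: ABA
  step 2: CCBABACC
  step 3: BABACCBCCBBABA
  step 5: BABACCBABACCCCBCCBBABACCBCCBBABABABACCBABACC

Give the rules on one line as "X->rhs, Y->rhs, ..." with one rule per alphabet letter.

  step 2 ⇒ step 3: CCBABACC ⇒ BA·BA·CC·B·CC·B·BA·BA
    A ↦ B
    B ↦ CC
    C ↦ BA

A->B, B->CC, C->BA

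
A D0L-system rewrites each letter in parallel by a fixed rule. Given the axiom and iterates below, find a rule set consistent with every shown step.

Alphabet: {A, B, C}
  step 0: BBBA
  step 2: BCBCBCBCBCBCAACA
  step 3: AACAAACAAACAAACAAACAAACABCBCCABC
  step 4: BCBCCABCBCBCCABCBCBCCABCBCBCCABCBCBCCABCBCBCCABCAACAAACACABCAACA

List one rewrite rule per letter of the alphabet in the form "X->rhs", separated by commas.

A->BC, B->AA, C->CA

  step 3 ⇒ step 4: AACAAACAAACAAACAAACAAACABCBCCABC ⇒ BC·BC·CA·BC·BC·BC·CA·BC·BC·BC·CA·BC·BC·BC·CA·BC·BC·BC·CA·BC·BC·BC·CA·BC·AA·CA·AA·CA·CA·BC·AA·CA
    A ↦ BC
    B ↦ AA
    C ↦ CA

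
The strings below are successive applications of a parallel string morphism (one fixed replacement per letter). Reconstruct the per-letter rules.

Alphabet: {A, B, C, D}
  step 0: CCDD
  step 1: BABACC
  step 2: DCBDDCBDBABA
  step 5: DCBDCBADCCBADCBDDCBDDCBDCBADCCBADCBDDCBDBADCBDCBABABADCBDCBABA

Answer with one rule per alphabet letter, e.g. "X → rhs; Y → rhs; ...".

  step 1 ⇒ step 2: BABACC ⇒ DC·BD·DC·BD·BA·BA
    A ↦ BD
    B ↦ DC
    C ↦ BA
  step 0 ⇒ step 1: CCDD ⇒ BA·BA·C·C
    D ↦ C

A->BD, B->DC, C->BA, D->C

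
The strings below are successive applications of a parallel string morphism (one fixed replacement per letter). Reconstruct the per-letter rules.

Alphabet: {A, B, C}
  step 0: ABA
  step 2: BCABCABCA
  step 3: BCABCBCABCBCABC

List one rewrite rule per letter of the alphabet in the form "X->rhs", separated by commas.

A->BC, B->BC, C->A

  step 2 ⇒ step 3: BCABCABCA ⇒ BC·A·BC·BC·A·BC·BC·A·BC
    A ↦ BC
    B ↦ BC
    C ↦ A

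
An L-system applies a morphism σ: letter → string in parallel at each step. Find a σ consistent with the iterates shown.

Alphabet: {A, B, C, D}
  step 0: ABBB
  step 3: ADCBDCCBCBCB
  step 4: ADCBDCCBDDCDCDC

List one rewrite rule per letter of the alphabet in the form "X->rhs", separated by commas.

  step 3 ⇒ step 4: ADCBDCCBCBCB ⇒ AD·CB·D·C·CB·D·D·C·D·C·D·C
    A ↦ AD
    B ↦ C
    C ↦ D
    D ↦ CB

A->AD, B->C, C->D, D->CB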